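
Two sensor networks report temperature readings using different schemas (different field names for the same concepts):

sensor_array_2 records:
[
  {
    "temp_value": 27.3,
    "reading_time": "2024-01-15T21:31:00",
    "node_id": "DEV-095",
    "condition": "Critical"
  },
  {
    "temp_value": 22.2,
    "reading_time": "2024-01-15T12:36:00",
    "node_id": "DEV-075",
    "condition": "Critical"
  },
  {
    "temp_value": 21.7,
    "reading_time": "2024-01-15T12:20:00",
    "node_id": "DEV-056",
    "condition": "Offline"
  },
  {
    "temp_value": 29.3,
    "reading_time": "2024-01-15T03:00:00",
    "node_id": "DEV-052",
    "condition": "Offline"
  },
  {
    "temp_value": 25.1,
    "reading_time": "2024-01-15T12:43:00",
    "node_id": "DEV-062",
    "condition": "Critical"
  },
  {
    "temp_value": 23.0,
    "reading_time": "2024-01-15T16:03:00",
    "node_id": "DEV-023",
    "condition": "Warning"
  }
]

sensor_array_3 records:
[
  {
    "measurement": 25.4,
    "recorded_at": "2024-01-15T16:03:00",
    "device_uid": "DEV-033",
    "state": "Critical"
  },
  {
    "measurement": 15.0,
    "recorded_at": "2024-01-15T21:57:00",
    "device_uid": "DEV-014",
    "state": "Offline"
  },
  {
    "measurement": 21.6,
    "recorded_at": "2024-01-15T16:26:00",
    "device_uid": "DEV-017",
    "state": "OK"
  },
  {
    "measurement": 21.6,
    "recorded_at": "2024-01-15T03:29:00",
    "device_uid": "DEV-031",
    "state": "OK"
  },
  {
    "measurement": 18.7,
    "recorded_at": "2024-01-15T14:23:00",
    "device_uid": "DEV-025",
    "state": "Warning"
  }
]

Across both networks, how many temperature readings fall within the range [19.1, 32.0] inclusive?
9

Schema mapping: "temp_value" (sensor_array_2) = "measurement" (sensor_array_3) = temperature

Readings in [19.1, 32.0] from sensor_array_2: 6
Readings in [19.1, 32.0] from sensor_array_3: 3

Total count: 6 + 3 = 9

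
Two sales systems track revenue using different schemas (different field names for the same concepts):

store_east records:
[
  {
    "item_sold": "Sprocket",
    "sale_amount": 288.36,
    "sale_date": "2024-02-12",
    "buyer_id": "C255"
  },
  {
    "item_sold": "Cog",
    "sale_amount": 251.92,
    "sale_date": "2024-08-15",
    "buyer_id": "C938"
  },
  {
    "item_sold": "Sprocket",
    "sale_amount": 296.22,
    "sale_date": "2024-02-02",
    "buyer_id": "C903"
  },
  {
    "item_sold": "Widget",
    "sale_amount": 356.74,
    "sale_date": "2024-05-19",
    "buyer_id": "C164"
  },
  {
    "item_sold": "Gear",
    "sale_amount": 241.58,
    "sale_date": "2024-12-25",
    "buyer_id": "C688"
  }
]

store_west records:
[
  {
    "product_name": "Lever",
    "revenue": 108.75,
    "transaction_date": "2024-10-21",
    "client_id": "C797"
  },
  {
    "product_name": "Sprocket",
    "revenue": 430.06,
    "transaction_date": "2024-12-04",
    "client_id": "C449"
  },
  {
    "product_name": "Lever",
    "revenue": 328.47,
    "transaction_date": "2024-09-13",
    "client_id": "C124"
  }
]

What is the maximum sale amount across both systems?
430.06

Reconcile: "sale_amount" (store_east) = "revenue" (store_west) = sale amount

Maximum in store_east: 356.74
Maximum in store_west: 430.06

Overall maximum: max(356.74, 430.06) = 430.06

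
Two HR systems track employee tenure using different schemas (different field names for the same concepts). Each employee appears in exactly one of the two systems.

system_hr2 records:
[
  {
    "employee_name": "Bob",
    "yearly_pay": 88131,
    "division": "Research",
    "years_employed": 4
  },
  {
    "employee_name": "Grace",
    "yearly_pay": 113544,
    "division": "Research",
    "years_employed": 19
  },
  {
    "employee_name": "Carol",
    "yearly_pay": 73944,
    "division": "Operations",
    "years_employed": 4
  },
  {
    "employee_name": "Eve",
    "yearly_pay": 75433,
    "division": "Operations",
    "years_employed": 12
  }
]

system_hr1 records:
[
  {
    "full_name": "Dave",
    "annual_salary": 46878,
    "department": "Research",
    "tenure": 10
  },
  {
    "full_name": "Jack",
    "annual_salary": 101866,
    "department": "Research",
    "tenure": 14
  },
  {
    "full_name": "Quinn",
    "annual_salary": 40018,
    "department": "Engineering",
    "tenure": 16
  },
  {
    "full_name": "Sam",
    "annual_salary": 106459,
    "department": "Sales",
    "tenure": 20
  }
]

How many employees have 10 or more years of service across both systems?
6

Reconcile schemas: "years_employed" (system_hr2) = "tenure" (system_hr1) = years of service

From system_hr2: 2 employees with >= 10 years
From system_hr1: 4 employees with >= 10 years

Total: 2 + 4 = 6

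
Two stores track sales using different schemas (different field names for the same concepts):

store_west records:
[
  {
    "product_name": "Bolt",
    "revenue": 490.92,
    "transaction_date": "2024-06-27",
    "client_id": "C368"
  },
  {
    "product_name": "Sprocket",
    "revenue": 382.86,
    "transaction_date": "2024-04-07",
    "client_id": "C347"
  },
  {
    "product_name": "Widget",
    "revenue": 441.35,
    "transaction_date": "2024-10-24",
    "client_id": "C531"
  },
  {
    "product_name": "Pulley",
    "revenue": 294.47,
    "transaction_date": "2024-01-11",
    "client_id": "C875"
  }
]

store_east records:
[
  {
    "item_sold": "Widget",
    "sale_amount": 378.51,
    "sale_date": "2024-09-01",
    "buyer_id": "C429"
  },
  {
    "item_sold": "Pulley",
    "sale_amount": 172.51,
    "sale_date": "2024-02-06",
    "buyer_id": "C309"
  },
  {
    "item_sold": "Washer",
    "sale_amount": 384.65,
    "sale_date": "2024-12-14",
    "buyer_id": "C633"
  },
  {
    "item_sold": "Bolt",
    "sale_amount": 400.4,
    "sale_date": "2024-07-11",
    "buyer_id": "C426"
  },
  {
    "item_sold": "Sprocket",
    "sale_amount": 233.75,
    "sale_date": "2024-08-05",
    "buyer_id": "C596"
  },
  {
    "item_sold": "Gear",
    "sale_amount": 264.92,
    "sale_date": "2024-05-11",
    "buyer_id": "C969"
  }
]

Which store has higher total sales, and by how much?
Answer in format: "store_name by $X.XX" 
store_east by $225.14

Schema mapping: "revenue" (store_west) = "sale_amount" (store_east) = sale amount

Total for store_west: 1609.60
Total for store_east: 1834.74

Difference: |1609.60 - 1834.74| = 225.14
store_east has higher sales by $225.14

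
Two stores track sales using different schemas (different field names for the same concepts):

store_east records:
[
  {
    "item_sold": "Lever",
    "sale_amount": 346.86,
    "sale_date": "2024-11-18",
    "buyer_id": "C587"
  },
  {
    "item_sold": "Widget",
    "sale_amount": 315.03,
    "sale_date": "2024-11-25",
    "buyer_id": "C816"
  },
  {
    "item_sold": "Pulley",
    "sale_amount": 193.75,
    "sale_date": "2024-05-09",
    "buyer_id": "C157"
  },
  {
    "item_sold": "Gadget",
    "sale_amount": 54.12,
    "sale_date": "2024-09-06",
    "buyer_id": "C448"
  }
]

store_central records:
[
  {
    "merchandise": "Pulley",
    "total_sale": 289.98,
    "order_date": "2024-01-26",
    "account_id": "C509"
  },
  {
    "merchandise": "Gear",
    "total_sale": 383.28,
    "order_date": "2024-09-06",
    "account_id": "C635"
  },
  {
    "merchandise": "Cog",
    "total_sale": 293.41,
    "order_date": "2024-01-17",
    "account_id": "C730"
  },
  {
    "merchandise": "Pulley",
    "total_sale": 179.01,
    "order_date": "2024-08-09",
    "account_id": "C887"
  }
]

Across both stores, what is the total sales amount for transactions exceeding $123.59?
2001.32

Schema mapping: "sale_amount" (store_east) = "total_sale" (store_central) = sale amount

Sum of sales > $123.59 in store_east: 855.64
Sum of sales > $123.59 in store_central: 1145.68

Total: 855.64 + 1145.68 = 2001.32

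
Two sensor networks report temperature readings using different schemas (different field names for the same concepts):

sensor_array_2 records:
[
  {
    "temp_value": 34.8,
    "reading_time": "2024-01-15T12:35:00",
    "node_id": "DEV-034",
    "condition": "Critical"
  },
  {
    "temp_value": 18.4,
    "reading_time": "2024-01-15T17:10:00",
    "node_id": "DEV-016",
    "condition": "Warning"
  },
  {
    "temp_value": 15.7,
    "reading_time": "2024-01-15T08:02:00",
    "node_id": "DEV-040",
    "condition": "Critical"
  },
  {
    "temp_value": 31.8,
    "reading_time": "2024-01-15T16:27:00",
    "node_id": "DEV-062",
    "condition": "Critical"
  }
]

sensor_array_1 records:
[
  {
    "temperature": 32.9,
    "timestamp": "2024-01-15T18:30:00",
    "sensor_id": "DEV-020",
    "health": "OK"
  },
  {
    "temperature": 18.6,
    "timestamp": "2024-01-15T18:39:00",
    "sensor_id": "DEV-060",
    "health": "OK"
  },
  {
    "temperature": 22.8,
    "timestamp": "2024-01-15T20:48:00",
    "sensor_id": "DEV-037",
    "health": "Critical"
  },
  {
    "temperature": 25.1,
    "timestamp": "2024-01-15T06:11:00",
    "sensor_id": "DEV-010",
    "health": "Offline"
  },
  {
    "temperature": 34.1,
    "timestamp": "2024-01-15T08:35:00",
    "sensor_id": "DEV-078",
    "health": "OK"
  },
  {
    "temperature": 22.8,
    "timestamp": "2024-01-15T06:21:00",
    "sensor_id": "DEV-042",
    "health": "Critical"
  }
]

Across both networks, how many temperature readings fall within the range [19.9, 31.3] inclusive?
3

Schema mapping: "temp_value" (sensor_array_2) = "temperature" (sensor_array_1) = temperature

Readings in [19.9, 31.3] from sensor_array_2: 0
Readings in [19.9, 31.3] from sensor_array_1: 3

Total count: 0 + 3 = 3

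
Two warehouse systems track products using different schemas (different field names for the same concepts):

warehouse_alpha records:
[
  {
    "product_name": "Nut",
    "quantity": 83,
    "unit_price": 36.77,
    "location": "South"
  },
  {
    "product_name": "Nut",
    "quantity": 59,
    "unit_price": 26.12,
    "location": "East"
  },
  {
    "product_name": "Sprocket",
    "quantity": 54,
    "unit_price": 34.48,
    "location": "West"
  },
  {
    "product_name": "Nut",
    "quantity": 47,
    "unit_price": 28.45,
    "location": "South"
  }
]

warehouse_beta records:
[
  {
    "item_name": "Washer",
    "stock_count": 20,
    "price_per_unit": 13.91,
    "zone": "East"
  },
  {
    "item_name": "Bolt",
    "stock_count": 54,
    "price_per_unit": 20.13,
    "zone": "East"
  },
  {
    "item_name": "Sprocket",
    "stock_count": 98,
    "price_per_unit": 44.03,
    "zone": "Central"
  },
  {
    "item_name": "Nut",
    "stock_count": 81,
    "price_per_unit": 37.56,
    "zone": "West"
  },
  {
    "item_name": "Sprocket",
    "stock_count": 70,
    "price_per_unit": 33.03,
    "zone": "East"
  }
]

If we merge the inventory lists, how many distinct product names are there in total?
4

Schema mapping: "product_name" (warehouse_alpha) = "item_name" (warehouse_beta) = product name

Products in warehouse_alpha: ['Nut', 'Sprocket']
Products in warehouse_beta: ['Bolt', 'Nut', 'Sprocket', 'Washer']

Union (unique products): ['Bolt', 'Nut', 'Sprocket', 'Washer']
Count: 4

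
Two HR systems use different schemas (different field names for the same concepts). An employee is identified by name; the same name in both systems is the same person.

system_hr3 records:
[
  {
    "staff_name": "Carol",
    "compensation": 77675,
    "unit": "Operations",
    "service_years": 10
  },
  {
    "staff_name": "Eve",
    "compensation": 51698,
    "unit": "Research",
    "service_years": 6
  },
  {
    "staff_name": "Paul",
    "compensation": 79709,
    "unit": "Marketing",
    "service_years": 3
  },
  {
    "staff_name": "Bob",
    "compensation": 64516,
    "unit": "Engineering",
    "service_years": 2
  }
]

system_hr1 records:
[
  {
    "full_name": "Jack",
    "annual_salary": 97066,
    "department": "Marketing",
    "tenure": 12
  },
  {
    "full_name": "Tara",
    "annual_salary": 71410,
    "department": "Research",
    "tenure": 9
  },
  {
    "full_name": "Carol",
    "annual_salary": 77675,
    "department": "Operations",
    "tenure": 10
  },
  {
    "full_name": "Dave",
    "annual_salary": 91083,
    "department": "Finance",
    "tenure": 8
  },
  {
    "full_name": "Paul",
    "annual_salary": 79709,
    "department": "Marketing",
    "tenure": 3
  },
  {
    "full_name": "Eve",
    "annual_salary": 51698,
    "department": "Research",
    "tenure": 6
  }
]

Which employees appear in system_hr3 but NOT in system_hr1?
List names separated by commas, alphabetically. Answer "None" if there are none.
Bob

Schema mapping: "staff_name" (system_hr3) = "full_name" (system_hr1) = employee name

Names in system_hr3: ['Bob', 'Carol', 'Eve', 'Paul']
Names in system_hr1: ['Carol', 'Dave', 'Eve', 'Jack', 'Paul', 'Tara']

In system_hr3 but not system_hr1: ['Bob']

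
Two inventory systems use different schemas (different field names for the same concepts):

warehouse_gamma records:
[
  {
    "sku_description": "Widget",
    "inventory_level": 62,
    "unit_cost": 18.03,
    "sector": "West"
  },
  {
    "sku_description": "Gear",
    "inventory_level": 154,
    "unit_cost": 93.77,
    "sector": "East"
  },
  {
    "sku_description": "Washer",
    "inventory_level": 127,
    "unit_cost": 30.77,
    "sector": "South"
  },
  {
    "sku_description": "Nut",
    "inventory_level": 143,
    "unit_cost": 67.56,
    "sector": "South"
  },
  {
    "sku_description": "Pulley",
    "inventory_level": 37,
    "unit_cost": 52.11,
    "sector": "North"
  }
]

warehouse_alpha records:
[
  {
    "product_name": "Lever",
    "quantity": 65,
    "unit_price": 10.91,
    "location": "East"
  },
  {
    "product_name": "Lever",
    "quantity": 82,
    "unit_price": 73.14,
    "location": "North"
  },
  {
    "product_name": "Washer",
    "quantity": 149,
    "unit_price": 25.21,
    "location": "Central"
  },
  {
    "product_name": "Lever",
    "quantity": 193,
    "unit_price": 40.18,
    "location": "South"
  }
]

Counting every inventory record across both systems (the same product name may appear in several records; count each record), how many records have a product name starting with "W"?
3

Schema mapping: "sku_description" (warehouse_gamma) = "product_name" (warehouse_alpha) = product name

Records with product name starting with "W" in warehouse_gamma: 2
Records with product name starting with "W" in warehouse_alpha: 1

Total: 2 + 1 = 3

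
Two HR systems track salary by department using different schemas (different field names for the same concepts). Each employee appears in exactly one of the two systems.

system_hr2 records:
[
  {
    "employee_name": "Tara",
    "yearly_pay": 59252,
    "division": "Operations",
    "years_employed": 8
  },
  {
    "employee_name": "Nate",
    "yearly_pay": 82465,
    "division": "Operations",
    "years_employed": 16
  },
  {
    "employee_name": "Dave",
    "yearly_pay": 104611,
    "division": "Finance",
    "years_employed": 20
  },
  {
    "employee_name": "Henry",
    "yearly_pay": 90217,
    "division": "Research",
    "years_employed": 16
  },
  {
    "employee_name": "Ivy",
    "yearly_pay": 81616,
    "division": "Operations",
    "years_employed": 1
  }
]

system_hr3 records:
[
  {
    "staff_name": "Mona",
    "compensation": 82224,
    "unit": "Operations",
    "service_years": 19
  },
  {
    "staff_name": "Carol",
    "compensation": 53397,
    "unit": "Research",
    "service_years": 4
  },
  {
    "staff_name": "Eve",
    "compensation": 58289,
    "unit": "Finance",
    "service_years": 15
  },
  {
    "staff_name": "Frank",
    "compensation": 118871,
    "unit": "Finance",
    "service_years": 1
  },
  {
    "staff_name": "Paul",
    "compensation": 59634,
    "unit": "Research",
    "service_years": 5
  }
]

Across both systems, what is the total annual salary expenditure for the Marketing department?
0

Schema mappings:
- "division" (system_hr2) = "unit" (system_hr3) = department
- "yearly_pay" (system_hr2) = "compensation" (system_hr3) = salary

Marketing salaries from system_hr2: 0
Marketing salaries from system_hr3: 0

Total: 0 + 0 = 0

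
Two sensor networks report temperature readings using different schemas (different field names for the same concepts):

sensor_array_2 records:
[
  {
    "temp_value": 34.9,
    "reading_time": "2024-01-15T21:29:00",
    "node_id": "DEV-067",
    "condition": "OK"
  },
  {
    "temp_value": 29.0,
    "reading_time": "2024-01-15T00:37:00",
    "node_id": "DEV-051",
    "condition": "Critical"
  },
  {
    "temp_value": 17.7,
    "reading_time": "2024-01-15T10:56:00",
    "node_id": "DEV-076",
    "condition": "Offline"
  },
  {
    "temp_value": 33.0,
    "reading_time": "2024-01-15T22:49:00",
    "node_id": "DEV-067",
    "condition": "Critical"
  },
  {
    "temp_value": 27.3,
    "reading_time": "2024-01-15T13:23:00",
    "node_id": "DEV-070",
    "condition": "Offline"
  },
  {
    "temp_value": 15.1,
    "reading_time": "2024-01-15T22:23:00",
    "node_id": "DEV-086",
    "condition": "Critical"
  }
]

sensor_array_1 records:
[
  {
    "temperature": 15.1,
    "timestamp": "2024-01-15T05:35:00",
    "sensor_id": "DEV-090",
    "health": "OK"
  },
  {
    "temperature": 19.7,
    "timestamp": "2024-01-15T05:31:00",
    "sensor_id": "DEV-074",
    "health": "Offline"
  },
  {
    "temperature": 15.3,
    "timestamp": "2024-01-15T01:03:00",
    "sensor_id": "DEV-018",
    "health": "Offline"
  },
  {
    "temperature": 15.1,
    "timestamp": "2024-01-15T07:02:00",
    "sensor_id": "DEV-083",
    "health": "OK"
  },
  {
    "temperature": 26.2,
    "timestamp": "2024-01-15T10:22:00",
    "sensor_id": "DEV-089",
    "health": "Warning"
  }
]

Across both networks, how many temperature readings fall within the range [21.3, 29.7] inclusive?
3

Schema mapping: "temp_value" (sensor_array_2) = "temperature" (sensor_array_1) = temperature

Readings in [21.3, 29.7] from sensor_array_2: 2
Readings in [21.3, 29.7] from sensor_array_1: 1

Total count: 2 + 1 = 3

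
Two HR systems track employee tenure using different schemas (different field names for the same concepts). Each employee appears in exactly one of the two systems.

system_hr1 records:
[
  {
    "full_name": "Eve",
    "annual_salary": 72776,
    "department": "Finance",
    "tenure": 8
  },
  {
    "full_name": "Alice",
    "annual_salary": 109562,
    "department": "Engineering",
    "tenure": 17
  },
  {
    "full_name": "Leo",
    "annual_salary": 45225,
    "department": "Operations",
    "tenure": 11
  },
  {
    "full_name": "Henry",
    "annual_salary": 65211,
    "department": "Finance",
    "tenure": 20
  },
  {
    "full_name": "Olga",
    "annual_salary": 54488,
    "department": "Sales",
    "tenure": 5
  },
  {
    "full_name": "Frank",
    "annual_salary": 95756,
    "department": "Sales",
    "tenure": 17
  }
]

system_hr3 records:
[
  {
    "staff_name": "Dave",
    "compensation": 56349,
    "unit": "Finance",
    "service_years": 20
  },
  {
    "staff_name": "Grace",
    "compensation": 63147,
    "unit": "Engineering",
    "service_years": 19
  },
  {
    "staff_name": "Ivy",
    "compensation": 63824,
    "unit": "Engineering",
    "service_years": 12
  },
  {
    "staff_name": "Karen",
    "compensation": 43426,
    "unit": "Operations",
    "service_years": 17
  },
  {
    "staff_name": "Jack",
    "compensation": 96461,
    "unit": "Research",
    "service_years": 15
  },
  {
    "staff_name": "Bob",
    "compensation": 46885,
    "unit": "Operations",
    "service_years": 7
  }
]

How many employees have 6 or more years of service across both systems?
11

Reconcile schemas: "tenure" (system_hr1) = "service_years" (system_hr3) = years of service

From system_hr1: 5 employees with >= 6 years
From system_hr3: 6 employees with >= 6 years

Total: 5 + 6 = 11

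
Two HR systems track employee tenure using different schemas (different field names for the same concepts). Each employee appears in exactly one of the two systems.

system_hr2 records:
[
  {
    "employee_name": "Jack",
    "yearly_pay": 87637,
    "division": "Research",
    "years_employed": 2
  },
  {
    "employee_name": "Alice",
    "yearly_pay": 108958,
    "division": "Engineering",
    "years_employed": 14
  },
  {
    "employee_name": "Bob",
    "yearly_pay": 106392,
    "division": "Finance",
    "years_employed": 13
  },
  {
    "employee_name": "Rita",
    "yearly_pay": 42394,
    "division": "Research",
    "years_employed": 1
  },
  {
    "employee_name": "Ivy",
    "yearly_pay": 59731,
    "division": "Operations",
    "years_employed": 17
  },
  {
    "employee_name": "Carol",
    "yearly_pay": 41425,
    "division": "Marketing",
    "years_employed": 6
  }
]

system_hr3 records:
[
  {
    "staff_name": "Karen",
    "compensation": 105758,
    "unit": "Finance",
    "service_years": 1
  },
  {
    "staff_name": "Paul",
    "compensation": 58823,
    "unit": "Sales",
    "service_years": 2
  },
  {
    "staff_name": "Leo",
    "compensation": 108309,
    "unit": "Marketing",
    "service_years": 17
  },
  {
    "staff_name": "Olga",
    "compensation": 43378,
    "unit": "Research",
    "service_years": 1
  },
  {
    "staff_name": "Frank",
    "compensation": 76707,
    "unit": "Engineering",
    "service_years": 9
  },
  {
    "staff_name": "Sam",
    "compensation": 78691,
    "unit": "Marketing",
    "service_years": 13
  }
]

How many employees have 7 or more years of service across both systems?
6

Reconcile schemas: "years_employed" (system_hr2) = "service_years" (system_hr3) = years of service

From system_hr2: 3 employees with >= 7 years
From system_hr3: 3 employees with >= 7 years

Total: 3 + 3 = 6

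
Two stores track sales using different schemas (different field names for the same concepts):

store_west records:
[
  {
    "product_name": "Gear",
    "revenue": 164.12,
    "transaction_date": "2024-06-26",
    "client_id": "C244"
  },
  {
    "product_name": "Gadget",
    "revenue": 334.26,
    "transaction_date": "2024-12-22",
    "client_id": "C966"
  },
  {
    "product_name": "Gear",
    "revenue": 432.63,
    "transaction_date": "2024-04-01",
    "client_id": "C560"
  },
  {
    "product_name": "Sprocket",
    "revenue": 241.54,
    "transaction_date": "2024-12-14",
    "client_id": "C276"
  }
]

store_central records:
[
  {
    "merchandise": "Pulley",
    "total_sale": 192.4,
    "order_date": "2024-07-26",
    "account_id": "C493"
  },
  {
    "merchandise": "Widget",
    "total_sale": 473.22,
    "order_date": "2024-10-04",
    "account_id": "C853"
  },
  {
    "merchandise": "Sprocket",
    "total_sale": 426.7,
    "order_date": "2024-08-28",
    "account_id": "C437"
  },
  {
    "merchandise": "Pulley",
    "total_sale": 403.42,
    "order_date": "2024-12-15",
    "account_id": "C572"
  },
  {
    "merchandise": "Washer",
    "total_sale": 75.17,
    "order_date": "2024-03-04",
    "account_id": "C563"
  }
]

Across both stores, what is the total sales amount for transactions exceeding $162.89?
2668.29

Schema mapping: "revenue" (store_west) = "total_sale" (store_central) = sale amount

Sum of sales > $162.89 in store_west: 1172.55
Sum of sales > $162.89 in store_central: 1495.74

Total: 1172.55 + 1495.74 = 2668.29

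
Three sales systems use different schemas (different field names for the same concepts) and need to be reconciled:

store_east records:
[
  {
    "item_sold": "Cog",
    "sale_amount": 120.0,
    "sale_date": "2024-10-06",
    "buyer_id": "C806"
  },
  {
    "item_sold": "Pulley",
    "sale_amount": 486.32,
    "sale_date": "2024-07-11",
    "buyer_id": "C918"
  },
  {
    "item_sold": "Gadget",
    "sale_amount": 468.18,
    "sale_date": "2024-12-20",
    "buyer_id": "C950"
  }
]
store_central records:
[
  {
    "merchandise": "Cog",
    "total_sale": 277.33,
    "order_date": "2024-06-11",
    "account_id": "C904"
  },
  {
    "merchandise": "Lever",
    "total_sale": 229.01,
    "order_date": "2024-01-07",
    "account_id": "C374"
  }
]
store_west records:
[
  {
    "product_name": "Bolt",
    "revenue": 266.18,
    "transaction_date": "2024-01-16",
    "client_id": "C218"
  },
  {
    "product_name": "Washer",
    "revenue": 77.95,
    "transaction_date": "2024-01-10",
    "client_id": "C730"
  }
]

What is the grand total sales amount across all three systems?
1924.97

Schema reconciliation - all amount fields map to sale amount:

store_east (sale_amount): 1074.5
store_central (total_sale): 506.34
store_west (revenue): 344.13

Grand total: 1924.97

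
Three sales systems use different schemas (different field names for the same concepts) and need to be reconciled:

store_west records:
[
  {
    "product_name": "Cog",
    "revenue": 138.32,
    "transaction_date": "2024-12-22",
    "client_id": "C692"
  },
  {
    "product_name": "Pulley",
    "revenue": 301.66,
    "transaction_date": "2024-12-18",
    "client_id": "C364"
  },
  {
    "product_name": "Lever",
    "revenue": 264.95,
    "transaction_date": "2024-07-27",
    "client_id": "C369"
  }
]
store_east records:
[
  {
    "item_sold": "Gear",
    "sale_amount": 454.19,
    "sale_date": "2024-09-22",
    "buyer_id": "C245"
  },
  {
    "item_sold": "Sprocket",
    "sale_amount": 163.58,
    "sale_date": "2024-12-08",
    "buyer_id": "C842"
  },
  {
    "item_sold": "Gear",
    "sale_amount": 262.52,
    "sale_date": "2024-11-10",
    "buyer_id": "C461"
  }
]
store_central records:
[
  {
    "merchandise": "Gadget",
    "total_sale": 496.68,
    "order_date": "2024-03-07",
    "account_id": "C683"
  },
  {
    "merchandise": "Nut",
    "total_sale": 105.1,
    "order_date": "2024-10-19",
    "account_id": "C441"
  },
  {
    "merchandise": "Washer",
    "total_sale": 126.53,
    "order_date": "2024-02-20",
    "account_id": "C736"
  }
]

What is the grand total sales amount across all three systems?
2313.53

Schema reconciliation - all amount fields map to sale amount:

store_west (revenue): 704.93
store_east (sale_amount): 880.29
store_central (total_sale): 728.31

Grand total: 2313.53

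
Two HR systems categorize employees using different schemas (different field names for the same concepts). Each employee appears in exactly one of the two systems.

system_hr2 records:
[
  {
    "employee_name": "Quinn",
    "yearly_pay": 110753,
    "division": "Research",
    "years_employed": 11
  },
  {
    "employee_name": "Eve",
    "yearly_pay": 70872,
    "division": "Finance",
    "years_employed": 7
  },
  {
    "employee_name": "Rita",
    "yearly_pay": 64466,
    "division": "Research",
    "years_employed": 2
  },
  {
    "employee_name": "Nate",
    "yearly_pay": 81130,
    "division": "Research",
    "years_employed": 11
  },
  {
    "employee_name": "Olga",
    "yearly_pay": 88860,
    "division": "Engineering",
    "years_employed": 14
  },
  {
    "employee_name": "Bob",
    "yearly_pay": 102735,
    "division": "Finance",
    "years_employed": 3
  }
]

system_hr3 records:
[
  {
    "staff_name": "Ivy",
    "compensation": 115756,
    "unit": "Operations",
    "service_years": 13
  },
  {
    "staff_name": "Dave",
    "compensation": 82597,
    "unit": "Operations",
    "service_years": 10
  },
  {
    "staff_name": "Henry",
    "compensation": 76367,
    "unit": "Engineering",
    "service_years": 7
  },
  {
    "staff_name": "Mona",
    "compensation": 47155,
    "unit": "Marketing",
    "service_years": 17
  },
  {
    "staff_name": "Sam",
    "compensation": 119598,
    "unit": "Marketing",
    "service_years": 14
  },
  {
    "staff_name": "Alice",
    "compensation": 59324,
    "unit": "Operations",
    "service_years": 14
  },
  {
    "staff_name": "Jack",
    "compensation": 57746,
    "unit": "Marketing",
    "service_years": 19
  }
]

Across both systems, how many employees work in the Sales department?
0

Schema mapping: "division" (system_hr2) = "unit" (system_hr3) = department

Sales employees in system_hr2: 0
Sales employees in system_hr3: 0

Total in Sales: 0 + 0 = 0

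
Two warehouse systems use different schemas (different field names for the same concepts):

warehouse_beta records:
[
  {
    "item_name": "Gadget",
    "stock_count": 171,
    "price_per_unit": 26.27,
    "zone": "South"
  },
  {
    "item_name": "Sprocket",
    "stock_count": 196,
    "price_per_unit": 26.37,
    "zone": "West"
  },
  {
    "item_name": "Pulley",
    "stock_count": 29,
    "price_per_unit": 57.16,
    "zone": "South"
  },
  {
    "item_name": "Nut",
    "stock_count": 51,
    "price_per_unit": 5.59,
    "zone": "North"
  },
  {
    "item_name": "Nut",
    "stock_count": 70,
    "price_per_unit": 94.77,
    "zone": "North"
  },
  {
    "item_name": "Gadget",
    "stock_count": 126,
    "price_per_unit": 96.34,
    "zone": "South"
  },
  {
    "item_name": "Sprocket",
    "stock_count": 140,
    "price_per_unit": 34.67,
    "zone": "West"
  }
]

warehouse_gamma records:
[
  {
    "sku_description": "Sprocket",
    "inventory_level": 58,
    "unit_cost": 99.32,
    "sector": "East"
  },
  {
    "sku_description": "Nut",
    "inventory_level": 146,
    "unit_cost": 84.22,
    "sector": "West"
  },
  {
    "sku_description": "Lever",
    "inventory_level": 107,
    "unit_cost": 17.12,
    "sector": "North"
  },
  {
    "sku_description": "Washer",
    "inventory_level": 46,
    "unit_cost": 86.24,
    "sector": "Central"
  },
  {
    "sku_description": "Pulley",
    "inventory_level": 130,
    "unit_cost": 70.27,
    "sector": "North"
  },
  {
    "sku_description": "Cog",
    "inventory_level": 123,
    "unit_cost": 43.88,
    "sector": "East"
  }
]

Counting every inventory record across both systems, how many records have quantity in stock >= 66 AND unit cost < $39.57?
4

Schema mappings:
- "stock_count" (warehouse_beta) = "inventory_level" (warehouse_gamma) = quantity
- "price_per_unit" (warehouse_beta) = "unit_cost" (warehouse_gamma) = unit cost

Records meeting both conditions in warehouse_beta: 3
Records meeting both conditions in warehouse_gamma: 1

Total: 3 + 1 = 4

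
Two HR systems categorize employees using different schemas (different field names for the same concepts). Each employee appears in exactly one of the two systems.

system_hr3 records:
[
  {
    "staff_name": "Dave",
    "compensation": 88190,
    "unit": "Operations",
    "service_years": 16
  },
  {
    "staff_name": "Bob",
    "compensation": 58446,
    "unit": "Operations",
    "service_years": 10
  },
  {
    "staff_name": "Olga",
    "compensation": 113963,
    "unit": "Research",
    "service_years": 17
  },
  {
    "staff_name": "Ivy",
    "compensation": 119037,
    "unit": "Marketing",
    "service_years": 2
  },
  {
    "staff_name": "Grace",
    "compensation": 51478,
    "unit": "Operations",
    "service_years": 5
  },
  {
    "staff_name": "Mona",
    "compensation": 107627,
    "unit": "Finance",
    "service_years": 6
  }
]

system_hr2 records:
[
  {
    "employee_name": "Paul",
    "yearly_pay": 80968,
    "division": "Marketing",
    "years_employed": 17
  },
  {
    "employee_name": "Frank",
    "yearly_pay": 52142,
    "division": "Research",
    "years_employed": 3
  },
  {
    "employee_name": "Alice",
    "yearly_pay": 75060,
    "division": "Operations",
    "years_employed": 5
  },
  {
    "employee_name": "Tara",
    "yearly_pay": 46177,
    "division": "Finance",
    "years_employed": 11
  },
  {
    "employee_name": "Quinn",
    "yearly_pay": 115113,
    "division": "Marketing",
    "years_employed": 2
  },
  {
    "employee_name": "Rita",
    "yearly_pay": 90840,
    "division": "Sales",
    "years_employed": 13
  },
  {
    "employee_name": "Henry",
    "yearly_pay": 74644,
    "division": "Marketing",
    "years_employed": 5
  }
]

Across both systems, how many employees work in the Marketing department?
4

Schema mapping: "unit" (system_hr3) = "division" (system_hr2) = department

Marketing employees in system_hr3: 1
Marketing employees in system_hr2: 3

Total in Marketing: 1 + 3 = 4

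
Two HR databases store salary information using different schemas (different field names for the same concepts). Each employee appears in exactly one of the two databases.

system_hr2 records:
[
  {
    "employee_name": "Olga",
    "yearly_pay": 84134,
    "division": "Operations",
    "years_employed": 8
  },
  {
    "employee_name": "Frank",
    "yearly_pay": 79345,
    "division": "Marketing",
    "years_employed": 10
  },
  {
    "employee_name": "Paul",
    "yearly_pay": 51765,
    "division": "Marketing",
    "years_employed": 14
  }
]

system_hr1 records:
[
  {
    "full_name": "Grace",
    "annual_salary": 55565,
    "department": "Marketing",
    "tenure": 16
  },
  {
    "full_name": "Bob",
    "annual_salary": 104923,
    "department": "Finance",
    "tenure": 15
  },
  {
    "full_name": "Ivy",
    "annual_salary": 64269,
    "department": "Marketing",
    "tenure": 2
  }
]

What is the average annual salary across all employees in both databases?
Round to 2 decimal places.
73333.50

Schema mapping: "yearly_pay" (system_hr2) = "annual_salary" (system_hr1) = annual salary

All salaries: [84134, 79345, 51765, 55565, 104923, 64269]
Sum: 440001
Count: 6
Average: 440001 / 6 = 73333.50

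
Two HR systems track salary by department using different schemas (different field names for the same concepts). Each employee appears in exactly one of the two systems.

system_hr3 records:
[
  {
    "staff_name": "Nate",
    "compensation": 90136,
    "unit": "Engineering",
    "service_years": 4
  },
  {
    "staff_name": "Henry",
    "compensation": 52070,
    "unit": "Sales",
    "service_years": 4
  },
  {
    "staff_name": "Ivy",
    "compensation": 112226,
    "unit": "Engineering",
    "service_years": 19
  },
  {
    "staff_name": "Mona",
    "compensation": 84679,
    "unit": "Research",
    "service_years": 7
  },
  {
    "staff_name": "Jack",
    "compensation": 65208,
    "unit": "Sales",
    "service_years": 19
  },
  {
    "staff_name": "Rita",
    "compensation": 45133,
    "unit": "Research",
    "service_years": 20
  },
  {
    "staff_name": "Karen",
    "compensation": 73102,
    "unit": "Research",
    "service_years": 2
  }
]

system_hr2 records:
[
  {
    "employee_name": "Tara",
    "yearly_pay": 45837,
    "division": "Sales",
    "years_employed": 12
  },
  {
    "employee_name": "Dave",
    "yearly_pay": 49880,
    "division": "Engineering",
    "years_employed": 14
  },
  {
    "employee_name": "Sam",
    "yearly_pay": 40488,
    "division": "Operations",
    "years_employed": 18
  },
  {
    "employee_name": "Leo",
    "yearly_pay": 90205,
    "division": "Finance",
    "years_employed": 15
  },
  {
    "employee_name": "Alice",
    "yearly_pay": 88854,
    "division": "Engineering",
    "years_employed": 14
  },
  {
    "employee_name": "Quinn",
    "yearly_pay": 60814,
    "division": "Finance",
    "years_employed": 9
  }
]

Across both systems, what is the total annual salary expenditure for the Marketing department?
0

Schema mappings:
- "unit" (system_hr3) = "division" (system_hr2) = department
- "compensation" (system_hr3) = "yearly_pay" (system_hr2) = salary

Marketing salaries from system_hr3: 0
Marketing salaries from system_hr2: 0

Total: 0 + 0 = 0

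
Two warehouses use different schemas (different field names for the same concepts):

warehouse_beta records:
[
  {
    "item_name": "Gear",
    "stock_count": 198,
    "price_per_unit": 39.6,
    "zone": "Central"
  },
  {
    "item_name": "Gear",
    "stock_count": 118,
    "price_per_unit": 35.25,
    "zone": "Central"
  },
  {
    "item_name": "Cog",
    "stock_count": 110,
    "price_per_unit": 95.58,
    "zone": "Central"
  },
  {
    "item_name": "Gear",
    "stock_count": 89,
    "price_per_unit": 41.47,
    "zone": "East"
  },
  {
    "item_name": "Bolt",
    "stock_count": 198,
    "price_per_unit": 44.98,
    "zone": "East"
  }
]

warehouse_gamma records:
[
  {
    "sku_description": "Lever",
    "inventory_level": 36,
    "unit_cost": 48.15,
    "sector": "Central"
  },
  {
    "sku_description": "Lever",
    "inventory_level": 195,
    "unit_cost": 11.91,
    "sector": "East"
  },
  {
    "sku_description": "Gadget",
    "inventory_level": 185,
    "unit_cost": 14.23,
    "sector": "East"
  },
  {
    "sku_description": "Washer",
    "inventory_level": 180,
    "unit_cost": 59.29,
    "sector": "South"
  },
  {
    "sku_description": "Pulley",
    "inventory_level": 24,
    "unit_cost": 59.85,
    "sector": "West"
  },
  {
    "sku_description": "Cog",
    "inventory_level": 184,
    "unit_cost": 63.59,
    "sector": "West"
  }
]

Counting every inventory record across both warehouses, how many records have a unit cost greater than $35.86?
8

Schema mapping: "price_per_unit" (warehouse_beta) = "unit_cost" (warehouse_gamma) = unit cost

Records > $35.86 in warehouse_beta: 4
Records > $35.86 in warehouse_gamma: 4

Total count: 4 + 4 = 8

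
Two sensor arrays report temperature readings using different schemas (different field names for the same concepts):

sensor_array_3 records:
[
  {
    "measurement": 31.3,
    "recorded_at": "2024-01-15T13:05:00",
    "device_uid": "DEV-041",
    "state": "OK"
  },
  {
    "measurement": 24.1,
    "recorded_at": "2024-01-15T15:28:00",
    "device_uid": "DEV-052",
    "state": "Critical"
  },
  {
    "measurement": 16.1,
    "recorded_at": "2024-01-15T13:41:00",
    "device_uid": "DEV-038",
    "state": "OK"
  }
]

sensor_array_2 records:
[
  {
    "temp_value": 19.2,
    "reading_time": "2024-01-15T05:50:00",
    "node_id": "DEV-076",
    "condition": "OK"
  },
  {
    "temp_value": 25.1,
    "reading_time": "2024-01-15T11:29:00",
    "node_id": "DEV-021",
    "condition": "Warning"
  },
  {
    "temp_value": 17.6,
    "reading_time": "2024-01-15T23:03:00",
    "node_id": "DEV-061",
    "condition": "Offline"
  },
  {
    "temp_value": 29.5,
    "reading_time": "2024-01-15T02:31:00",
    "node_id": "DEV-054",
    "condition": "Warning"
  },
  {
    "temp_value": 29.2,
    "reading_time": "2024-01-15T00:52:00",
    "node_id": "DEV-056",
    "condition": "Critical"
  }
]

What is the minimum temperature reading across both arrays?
16.1

Schema mapping: "measurement" (sensor_array_3) = "temp_value" (sensor_array_2) = temperature reading

Minimum in sensor_array_3: 16.1
Minimum in sensor_array_2: 17.6

Overall minimum: min(16.1, 17.6) = 16.1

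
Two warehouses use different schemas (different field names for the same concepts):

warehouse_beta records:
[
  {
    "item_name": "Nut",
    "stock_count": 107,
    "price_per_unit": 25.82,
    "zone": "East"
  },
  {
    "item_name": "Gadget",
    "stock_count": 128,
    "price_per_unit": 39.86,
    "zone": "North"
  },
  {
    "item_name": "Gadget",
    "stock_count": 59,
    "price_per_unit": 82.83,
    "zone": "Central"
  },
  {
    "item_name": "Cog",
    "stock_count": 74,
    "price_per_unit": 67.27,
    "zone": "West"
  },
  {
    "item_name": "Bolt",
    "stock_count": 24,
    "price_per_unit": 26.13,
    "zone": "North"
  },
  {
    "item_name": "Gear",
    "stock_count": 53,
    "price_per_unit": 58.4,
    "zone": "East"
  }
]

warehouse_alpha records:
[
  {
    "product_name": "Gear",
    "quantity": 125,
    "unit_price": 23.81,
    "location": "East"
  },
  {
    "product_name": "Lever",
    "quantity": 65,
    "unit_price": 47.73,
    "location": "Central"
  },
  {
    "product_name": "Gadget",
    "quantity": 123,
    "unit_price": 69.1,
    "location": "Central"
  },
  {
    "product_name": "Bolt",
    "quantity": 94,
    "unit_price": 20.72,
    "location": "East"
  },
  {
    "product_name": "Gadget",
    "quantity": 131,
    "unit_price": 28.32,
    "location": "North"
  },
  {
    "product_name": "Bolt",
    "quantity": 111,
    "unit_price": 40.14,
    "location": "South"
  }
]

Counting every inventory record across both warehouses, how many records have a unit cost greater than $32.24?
7

Schema mapping: "price_per_unit" (warehouse_beta) = "unit_price" (warehouse_alpha) = unit cost

Records > $32.24 in warehouse_beta: 4
Records > $32.24 in warehouse_alpha: 3

Total count: 4 + 3 = 7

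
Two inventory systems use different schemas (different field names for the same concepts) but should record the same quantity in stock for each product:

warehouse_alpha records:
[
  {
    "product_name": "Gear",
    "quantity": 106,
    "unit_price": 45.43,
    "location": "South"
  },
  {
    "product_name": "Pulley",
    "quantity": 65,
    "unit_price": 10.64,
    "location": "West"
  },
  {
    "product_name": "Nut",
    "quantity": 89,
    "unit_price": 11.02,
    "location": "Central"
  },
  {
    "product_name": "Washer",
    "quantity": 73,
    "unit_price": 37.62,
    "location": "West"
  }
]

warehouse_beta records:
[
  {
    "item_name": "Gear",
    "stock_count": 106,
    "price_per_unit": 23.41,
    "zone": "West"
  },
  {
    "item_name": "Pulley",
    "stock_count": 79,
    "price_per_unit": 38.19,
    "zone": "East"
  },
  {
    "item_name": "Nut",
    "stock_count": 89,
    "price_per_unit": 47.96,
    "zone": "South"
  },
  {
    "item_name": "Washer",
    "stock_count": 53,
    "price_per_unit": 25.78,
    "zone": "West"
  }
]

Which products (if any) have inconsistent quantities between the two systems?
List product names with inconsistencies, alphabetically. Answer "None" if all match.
Pulley, Washer

Schema mappings:
- "product_name" (warehouse_alpha) = "item_name" (warehouse_beta) = product name
- "quantity" (warehouse_alpha) = "stock_count" (warehouse_beta) = quantity

Comparison:
  Gear: 106 vs 106 - MATCH
  Pulley: 65 vs 79 - MISMATCH
  Nut: 89 vs 89 - MATCH
  Washer: 73 vs 53 - MISMATCH

Products with inconsistencies: Pulley, Washer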